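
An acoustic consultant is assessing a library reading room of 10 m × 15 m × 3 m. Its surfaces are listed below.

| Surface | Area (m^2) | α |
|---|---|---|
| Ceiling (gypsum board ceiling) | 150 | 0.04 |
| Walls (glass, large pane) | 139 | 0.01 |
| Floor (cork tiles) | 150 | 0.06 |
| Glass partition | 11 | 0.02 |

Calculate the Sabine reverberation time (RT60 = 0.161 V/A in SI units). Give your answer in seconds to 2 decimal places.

4.36 sec

Total absorption A = 150*0.04 + 139*0.01 + 150*0.06 + 11*0.02
  = 6.000 + 1.390 + 9.000 + 0.220 = 16.610 m^2 sabins.
Room volume: 450 m³.
T = 0.161 V/A = 0.161·450/16.610 = 4.36 s.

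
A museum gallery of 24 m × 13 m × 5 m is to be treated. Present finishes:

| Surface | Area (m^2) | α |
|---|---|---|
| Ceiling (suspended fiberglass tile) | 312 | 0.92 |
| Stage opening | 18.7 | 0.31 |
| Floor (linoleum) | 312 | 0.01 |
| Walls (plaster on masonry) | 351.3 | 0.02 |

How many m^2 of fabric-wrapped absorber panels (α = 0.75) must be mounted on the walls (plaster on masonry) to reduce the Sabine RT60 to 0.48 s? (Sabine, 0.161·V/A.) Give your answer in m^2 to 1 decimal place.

301.7

A₁ = Σ Sᵢαᵢ = 312·0.92 + 18.7·0.31 + 312·0.01 + 351.3·0.02 = 302.983 sabins.
Required A₂ = 0.161·1560/0.48 = 523.250 sabins.
Absorption to add: 523.250 − 302.983 = 220.267 sabins.
Net gain per m^2: Δα = 0.75 − 0.02 = 0.73.
Area = ΔA/Δα = 220.267/0.73 = 301.7 m^2.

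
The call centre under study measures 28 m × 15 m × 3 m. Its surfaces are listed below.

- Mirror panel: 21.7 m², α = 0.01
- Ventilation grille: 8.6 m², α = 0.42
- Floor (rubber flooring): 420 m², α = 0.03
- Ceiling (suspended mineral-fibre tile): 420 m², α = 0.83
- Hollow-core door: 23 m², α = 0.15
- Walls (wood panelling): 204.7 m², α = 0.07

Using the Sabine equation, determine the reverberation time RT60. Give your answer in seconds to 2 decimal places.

0.53 s

Equivalent absorption area: A = 21.7*0.01 + 8.6*0.42 + 420*0.03 + 420*0.83 + 23*0.15 + 204.7*0.07 = 382.808 m².
Volume V = 28 × 15 × 3 = 1260 m³.
Sabine: RT60 = 0.161 × 1260 / 382.808 = 0.53 s.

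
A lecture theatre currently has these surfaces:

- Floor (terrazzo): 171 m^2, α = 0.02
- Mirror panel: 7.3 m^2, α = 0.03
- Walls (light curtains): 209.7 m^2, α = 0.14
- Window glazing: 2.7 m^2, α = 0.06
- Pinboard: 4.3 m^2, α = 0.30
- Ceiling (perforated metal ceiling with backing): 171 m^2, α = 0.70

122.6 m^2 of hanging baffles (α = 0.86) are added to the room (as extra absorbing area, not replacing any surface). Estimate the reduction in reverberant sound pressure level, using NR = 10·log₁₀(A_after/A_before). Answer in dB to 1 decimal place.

Total absorption A_before = 171·0.02 + 7.3·0.03 + 209.7·0.14 + 2.7·0.06 + 4.3·0.30 + 171·0.70
  = 3.420 + 0.219 + 29.358 + 0.162 + 1.290 + 119.700 = 154.149 m^2 sabins.
Added absorption = 122.6 × 0.86 = 105.436 sabins.
A_after = 154.149 + 105.436 = 259.585 sabins.
Reduction = 10 log₁₀(A_after/A_before) = 10 log₁₀(1.6840) = 2.3 dB.

2.3 dB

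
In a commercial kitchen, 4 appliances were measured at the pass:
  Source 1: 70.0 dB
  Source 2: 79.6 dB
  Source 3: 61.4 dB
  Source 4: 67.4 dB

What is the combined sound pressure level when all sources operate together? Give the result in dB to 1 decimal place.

80.3 dB

Converting to relative power and adding: 10^(70.0/10) + 10^(79.6/10) + 10^(61.4/10) + 10^(67.4/10) = 1.081e+08.
L_total = 10·log₁₀(1.081e+08) = 80.3 dB.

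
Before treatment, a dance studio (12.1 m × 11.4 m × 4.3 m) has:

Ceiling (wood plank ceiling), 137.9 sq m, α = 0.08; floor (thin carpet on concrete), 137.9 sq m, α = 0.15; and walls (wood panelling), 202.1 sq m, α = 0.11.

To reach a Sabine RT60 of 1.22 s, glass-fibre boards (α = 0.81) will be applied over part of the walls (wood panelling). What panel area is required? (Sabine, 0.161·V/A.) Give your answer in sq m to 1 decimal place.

Total absorption A₁ = 137.9×0.08 + 137.9×0.15 + 202.1×0.11
  = 11.032 + 20.685 + 22.231 = 53.948 sq m sabins.
Required A₂ = 0.161·593.142/1.22 = 78.275 sabins.
ΔA needed = 78.275 − 53.948 = 24.327 sabins.
Each sq m of panel replacing the walls (wood panelling) adds (0.81 − 0.11) = 0.70 sabins.
Panel area = 24.327 / 0.70 = 34.8 sq m.

34.8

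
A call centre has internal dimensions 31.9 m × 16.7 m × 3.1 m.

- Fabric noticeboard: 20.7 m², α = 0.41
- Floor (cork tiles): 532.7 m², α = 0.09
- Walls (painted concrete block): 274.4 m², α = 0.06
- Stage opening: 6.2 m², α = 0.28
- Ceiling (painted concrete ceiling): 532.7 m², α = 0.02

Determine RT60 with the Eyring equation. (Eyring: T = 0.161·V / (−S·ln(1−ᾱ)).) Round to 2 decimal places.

S = Σ Sᵢ = 1366.7 m².
Σ(Sᵢαᵢ) = 20.7·0.41 + 532.7·0.09 + 274.4·0.06 + 6.2·0.28 + 532.7·0.02 = 85.284.
ᾱ = 85.284 / 1366.7 = 0.0624.
−S·ln(1−ᾱ) = −1366.7 × ln(1 − 0.0624) = 88.059.
V = 31.9 × 16.7 × 3.1 = 1651.463 m³.
RT60 = 0.161 × 1651.463 / 88.059 = 3.02 s.

3.02 s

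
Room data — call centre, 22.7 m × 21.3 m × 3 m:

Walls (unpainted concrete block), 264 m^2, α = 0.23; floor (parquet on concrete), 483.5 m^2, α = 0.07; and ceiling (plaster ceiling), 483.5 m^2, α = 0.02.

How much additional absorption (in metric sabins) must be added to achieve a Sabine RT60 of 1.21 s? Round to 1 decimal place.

A₁ = Σ Sᵢαᵢ = 264×0.23 + 483.5×0.07 + 483.5×0.02 = 104.235 sabins.
Target A₂ = 0.161·1450.53/1.21 = 193.004 sabins (V = 1450.53 m³).
Shortfall: 193.004 − 104.235 = 88.8 sabins.

88.8 sabins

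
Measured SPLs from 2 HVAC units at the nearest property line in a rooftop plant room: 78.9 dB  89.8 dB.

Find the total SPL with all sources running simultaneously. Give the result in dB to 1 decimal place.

90.1 dB

Σ 10^(Lᵢ/10) = 1.033e+09.
Back to dB: 10·log₁₀ Σ = 90.1 dB.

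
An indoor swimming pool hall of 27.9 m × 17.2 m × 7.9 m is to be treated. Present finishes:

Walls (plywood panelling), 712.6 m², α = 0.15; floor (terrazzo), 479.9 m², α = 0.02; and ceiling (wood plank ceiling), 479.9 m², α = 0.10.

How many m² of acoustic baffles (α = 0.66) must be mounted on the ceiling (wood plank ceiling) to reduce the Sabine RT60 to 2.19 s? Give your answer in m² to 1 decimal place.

204.0

Equivalent absorption area: A₁ = 712.6·0.15 + 479.9·0.02 + 479.9·0.10 = 164.478 m².
V = 3791.052 m³. Target absorption A₂ = 0.161 × 3791.052 / 2.19 = 278.703 sabins.
Absorption to add: 278.703 − 164.478 = 114.225 sabins.
Net gain per m²: Δα = 0.66 − 0.10 = 0.56.
Panel area = 114.225 / 0.56 = 204.0 m².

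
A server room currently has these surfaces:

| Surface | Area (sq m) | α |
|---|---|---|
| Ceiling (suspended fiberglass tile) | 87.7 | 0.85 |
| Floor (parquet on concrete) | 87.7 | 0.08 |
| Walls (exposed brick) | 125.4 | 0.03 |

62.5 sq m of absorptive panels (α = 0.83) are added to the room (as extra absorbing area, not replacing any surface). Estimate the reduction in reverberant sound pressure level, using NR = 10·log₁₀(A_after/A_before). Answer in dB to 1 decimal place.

Equivalent absorption area: A_before = 87.7×0.85 + 87.7×0.08 + 125.4×0.03 = 85.323 sq m.
Treatment contributes 62.5·0.83 = 51.875 sabins.
A_after = 85.323 + 51.875 = 137.198 sabins.
Reduction = 10 log₁₀(A_after/A_before) = 10 log₁₀(1.6080) = 2.1 dB.

2.1 dB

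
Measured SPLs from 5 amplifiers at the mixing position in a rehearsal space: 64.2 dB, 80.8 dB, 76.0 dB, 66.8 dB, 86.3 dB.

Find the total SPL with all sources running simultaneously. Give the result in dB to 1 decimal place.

Σ 10^(Lᵢ/10) = 5.94e+08.
Combined level = 10 log₁₀(5.94e+08) = 87.7 dB.

87.7 dB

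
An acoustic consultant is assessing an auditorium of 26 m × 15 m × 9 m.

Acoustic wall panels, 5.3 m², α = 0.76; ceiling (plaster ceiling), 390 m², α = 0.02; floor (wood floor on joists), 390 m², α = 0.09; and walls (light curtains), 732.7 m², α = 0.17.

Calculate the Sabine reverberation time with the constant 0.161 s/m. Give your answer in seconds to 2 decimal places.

3.30 s

A = Σ Sᵢαᵢ = 5.3*0.76 + 390*0.02 + 390*0.09 + 732.7*0.17 = 171.487 sabins.
Room volume: 3510 m³.
RT60 = 0.161 · V / A = 0.161 × 3510 / 171.487 = 3.30 s.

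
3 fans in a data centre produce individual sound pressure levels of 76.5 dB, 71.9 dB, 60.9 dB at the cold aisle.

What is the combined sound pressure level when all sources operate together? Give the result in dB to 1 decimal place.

Converting to relative power and adding: 10^(76.5/10) + 10^(71.9/10) + 10^(60.9/10) = 6.139e+07.
Combined level = 10 log₁₀(6.139e+07) = 77.9 dB.

77.9 dB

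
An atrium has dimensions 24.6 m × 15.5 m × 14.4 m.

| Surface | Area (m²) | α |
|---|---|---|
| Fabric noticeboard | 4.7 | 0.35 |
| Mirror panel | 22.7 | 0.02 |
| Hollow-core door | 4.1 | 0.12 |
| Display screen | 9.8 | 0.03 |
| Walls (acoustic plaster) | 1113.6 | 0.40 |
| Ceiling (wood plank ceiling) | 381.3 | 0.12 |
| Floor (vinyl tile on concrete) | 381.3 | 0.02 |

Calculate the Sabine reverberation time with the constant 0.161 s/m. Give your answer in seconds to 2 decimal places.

Total absorption A = 4.7×0.35 + 22.7×0.02 + 4.1×0.12 + 9.8×0.03 + 1113.6×0.40 + 381.3×0.12 + 381.3×0.02
  = 1.645 + 0.454 + 0.492 + 0.294 + 445.440 + 45.756 + 7.626 = 501.707 m² sabins.
V = 24.6·15.5·14.4 = 5490.72 m³.
Sabine: RT60 = 0.161 × 5490.72 / 501.707 = 1.76 s.

1.76 s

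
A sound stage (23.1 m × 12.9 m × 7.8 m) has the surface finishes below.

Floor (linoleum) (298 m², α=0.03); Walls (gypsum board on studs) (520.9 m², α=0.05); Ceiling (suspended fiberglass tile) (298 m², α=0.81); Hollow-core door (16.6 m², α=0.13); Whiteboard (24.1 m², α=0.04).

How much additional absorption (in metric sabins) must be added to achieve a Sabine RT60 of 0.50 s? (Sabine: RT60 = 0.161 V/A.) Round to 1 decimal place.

468.9 sabins

Total absorption A₁ = 298·0.03 + 520.9·0.05 + 298·0.81 + 16.6·0.13 + 24.1·0.04
  = 8.940 + 26.045 + 241.380 + 2.158 + 0.964 = 279.487 m² sabins.
For T = 0.50 s, need A₂ = 0.161·V/T = 0.161·2324.322/0.50 = 748.432 sabins.
Additional absorption ΔA = 748.432 − 279.487 = 468.9 sabins.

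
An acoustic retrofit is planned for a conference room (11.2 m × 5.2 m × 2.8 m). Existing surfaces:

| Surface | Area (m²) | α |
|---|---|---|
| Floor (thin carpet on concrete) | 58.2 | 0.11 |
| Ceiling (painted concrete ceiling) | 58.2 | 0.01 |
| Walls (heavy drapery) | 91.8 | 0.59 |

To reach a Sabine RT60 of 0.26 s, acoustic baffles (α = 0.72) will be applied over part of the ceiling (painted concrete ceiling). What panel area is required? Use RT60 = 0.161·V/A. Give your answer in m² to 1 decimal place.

56.1

Total absorption A₁ = 58.2·0.11 + 58.2·0.01 + 91.8·0.59
  = 6.402 + 0.582 + 54.162 = 61.146 m² sabins.
V = 163.072 m³. Target absorption A₂ = 0.161 × 163.072 / 0.26 = 100.979 sabins.
ΔA needed = 100.979 − 61.146 = 39.833 sabins.
Each m² of panel replacing the ceiling (painted concrete ceiling) adds (0.72 − 0.01) = 0.71 sabins.
Area = ΔA/Δα = 39.833/0.71 = 56.1 m².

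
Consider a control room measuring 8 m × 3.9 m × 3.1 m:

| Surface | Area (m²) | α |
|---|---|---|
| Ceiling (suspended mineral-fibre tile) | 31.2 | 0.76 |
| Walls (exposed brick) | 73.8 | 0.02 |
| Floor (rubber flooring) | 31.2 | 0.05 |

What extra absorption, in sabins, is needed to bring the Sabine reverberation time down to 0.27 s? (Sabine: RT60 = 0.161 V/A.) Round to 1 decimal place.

Summing Sᵢαᵢ: 23.712 + 1.476 + 1.560 → A₁ = 26.748 sabins.
Target A₂ = 0.161·96.72/0.27 = 57.674 sabins (V = 96.72 m³).
Shortfall: 57.674 − 26.748 = 30.9 sabins.

30.9 sabins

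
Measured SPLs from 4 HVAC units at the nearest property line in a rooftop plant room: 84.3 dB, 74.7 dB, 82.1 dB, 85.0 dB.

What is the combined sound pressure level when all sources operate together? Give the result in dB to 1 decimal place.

88.9 dB

Converting to relative power and adding: 10^(84.3/10) + 10^(74.7/10) + 10^(82.1/10) + 10^(85.0/10) = 7.771e+08.
Combined level = 10 log₁₀(7.771e+08) = 88.9 dB.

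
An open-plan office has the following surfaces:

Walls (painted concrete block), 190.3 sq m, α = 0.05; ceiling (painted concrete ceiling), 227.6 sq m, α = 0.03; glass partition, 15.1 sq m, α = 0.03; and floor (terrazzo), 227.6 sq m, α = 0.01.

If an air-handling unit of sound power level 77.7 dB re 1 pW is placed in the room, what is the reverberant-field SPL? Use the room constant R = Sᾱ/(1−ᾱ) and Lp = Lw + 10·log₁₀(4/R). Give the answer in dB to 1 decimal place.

70.8 dB

A = 19.072 sabins; S = 660.6 sq m.
ᾱ = 0.0289, so room constant R = A/(1−ᾱ) = 19.640 sq m.
Lp = Lw + 10 log₁₀(4/R) = 77.7 -6.91 = 70.8 dB.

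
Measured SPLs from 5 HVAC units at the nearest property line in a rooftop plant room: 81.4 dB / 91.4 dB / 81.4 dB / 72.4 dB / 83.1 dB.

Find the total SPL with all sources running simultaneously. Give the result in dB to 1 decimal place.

Σ 10^(Lᵢ/10) = 1.878e+09.
L_total = 10·log₁₀(1.878e+09) = 92.7 dB.

92.7 dB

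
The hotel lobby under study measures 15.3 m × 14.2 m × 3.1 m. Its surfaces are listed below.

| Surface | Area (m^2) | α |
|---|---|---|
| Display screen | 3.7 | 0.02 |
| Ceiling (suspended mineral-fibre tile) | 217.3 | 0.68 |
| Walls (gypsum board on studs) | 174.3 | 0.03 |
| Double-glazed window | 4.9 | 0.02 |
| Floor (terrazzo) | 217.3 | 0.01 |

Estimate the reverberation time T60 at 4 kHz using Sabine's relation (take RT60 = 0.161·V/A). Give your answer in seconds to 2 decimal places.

A = Σ Sᵢαᵢ = 3.7·0.02 + 217.3·0.68 + 174.3·0.03 + 4.9·0.02 + 217.3·0.01 = 155.338 sabins.
Room volume: 673.506 m³.
Sabine: RT60 = 0.161 × 673.506 / 155.338 = 0.70 s.

0.70 s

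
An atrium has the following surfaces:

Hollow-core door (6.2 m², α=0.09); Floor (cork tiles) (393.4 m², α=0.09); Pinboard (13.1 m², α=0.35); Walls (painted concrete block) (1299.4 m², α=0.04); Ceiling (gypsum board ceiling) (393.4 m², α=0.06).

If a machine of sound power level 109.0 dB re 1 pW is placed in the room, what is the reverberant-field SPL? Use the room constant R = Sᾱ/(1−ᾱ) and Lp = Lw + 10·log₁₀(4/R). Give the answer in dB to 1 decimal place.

94.1 dB

Σ(Sᵢαᵢ) = 6.2×0.09 + 393.4×0.09 + 13.1×0.35 + 1299.4×0.04 + 393.4×0.06 = 116.129; total area S = 2105.5 m².
ᾱ = 116.129/2105.5 = 0.0552; R = Sᾱ/(1−ᾱ) = 116.129/(1−0.0552) = 122.914 m².
Lp = 109.0 + 10·log₁₀(4/122.914) = 109.0 + (-14.88) = 94.1 dB.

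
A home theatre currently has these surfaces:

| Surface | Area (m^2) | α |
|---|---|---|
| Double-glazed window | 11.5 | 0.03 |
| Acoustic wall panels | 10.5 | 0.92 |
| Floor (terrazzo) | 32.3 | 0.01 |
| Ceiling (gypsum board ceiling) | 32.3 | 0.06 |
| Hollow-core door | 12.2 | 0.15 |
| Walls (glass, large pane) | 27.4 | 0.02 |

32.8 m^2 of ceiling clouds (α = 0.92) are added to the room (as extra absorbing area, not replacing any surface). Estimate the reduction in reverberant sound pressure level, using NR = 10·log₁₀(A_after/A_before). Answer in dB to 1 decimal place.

4.9 dB

A_before = Σ Sᵢαᵢ = 11.5·0.03 + 10.5·0.92 + 32.3·0.01 + 32.3·0.06 + 12.2·0.15 + 27.4·0.02 = 14.644 sabins.
Treatment contributes 32.8·0.92 = 30.176 sabins.
New total A_after = 44.820 sabins.
NR = 10·log₁₀(44.820/14.644) = 4.9 dB.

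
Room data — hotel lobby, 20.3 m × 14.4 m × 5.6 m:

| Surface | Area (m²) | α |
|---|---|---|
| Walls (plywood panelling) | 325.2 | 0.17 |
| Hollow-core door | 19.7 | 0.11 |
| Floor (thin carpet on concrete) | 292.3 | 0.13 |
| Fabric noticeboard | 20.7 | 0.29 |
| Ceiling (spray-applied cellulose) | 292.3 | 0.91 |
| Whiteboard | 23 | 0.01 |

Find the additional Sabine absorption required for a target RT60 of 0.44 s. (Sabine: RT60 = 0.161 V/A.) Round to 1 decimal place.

231.3 sabins

Total absorption A₁ = 325.2*0.17 + 19.7*0.11 + 292.3*0.13 + 20.7*0.29 + 292.3*0.91 + 23*0.01
  = 55.284 + 2.167 + 37.999 + 6.003 + 265.993 + 0.230 = 367.676 m² sabins.
For T = 0.44 s, need A₂ = 0.161·V/T = 0.161·1636.992/0.44 = 598.990 sabins.
ΔA = A₂ − A₁ = 598.990 − 367.676 = 231.3 sabins.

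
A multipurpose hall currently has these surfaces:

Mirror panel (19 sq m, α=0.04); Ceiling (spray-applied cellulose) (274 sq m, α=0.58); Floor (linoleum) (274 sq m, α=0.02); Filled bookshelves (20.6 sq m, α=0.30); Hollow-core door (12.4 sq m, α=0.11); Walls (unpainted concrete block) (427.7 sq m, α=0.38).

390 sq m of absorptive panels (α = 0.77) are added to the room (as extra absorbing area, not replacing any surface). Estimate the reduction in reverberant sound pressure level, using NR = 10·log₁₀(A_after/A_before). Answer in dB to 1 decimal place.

A_before = Σ Sᵢαᵢ = 19*0.04 + 274*0.58 + 274*0.02 + 20.6*0.30 + 12.4*0.11 + 427.7*0.38 = 335.230 sabins.
Treatment contributes 390·0.77 = 300.300 sabins.
A_after = 335.230 + 300.300 = 635.530 sabins.
Reduction = 10 log₁₀(A_after/A_before) = 10 log₁₀(1.8958) = 2.8 dB.

2.8 dB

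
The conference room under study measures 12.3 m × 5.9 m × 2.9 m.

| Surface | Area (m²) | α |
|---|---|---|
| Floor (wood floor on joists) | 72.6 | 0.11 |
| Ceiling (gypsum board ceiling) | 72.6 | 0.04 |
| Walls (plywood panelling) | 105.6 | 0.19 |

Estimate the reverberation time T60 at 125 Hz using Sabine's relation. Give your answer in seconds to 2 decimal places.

1.09 s

Equivalent absorption area: A = 72.6×0.11 + 72.6×0.04 + 105.6×0.19 = 30.954 m².
Volume V = 12.3 × 5.9 × 2.9 = 210.453 m³.
T = 0.161 V/A = 0.161·210.453/30.954 = 1.09 s.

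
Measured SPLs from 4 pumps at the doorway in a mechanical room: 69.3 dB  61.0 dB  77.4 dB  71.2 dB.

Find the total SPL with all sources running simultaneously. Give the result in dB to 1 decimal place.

78.9 dB

Σ 10^(Lᵢ/10) = 7.791e+07.
L_total = 10·log₁₀(7.791e+07) = 78.9 dB.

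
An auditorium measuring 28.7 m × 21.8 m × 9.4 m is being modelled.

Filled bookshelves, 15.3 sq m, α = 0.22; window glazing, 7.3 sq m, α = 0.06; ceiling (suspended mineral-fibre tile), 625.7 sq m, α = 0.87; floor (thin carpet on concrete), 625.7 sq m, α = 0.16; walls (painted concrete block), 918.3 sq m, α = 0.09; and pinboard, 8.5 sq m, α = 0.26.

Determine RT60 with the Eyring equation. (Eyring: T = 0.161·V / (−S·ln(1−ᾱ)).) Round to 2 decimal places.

Total surface area S = 15.3 + 7.3 + 625.7 + 625.7 + 918.3 + 8.5 = 2200.8 sq m.
Σ(Sᵢαᵢ) = 15.3×0.22 + 7.3×0.06 + 625.7×0.87 + 625.7×0.16 + 918.3×0.09 + 8.5×0.26 = 733.132.
ᾱ = 733.132 / 2200.8 = 0.3331.
Eyring denominator: −S ln(1−ᾱ) = 891.577.
V = 28.7 × 21.8 × 9.4 = 5881.204 m³.
T = 0.161·V/[−S·ln(1−ᾱ)] = 0.161·5881.204/891.577 = 1.06 s.

1.06 seconds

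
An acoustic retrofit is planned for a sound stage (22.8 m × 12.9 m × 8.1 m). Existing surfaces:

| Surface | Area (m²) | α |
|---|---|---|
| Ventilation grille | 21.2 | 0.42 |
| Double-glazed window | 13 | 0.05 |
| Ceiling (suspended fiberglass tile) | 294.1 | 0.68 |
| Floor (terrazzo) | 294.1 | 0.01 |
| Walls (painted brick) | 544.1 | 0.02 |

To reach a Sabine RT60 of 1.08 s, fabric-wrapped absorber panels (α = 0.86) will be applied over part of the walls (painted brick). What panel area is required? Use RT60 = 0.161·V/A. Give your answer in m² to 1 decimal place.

156.9

Equivalent absorption area: A₁ = 21.2×0.42 + 13×0.05 + 294.1×0.68 + 294.1×0.01 + 544.1×0.02 = 223.365 m².
Required A₂ = 0.161·2382.372/1.08 = 355.150 sabins.
ΔA needed = 355.150 − 223.365 = 131.785 sabins.
Net gain per m²: Δα = 0.86 − 0.02 = 0.84.
Panel area = 131.785 / 0.84 = 156.9 m².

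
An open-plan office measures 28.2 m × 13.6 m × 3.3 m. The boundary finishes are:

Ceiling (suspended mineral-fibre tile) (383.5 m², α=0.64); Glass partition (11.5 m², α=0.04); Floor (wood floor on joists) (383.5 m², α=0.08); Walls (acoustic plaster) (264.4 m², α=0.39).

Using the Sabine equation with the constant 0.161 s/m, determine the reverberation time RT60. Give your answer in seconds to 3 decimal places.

Total absorption A = 383.5*0.64 + 11.5*0.04 + 383.5*0.08 + 264.4*0.39
  = 245.440 + 0.460 + 30.680 + 103.116 = 379.696 m² sabins.
Room volume: 1265.616 m³.
T = 0.161 V/A = 0.161·1265.616/379.696 = 0.537 s.

0.537 seconds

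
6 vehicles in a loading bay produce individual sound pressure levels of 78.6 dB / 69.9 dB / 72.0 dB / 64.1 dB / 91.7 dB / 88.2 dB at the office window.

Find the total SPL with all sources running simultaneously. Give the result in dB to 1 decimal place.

93.5 dB

Converting to relative power and adding: 10^(78.6/10) + 10^(69.9/10) + 10^(72.0/10) + 10^(64.1/10) + 10^(91.7/10) + 10^(88.2/10) = 2.24e+09.
Combined level = 10 log₁₀(2.24e+09) = 93.5 dB.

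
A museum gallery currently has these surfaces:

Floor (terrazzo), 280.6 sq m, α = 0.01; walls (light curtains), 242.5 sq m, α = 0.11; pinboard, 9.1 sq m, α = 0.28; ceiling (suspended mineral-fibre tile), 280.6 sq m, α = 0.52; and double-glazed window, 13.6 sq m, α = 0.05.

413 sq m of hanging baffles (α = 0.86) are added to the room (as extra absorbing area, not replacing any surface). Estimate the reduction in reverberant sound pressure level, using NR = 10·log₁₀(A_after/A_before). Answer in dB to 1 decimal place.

Total absorption A_before = 280.6*0.01 + 242.5*0.11 + 9.1*0.28 + 280.6*0.52 + 13.6*0.05
  = 2.806 + 26.675 + 2.548 + 145.912 + 0.680 = 178.621 sq m sabins.
Added absorption = 413 × 0.86 = 355.180 sabins.
New total A_after = 533.801 sabins.
NR = 10·log₁₀(533.801/178.621) = 4.8 dB.

4.8 dB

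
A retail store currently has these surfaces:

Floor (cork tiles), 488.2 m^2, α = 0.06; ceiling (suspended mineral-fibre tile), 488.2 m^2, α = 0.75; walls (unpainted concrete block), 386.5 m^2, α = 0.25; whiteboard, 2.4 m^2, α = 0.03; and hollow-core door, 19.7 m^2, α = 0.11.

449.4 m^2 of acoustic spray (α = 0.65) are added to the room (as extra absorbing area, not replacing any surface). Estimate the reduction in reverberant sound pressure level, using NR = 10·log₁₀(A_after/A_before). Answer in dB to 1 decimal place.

Equivalent absorption area: A_before = 488.2·0.06 + 488.2·0.75 + 386.5·0.25 + 2.4·0.03 + 19.7·0.11 = 494.306 m^2.
Added absorption = 449.4 × 0.65 = 292.110 sabins.
A_after = 494.306 + 292.110 = 786.416 sabins.
NR = 10·log₁₀(786.416/494.306) = 2.0 dB.

2.0 dB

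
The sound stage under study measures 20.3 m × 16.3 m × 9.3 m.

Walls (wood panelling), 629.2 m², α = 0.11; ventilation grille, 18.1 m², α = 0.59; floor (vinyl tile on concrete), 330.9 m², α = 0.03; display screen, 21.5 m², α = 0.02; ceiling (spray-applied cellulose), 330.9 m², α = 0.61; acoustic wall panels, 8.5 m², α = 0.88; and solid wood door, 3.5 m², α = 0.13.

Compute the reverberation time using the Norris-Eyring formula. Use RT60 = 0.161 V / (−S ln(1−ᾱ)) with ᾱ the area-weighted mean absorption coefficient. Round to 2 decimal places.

1.46 seconds

Total surface area S = 629.2 + 18.1 + 330.9 + 21.5 + 330.9 + 8.5 + 3.5 = 1342.6 m².
Σ(Sᵢαᵢ) = 629.2×0.11 + 18.1×0.59 + 330.9×0.03 + 21.5×0.02 + 330.9×0.61 + 8.5×0.88 + 3.5×0.13 = 300.032.
ᾱ = 300.032 / 1342.6 = 0.2235.
−S·ln(1−ᾱ) = −1342.6 × ln(1 − 0.2235) = 339.622.
V = 20.3 × 16.3 × 9.3 = 3077.277 m³.
RT60 = 0.161 × 3077.277 / 339.622 = 1.46 s.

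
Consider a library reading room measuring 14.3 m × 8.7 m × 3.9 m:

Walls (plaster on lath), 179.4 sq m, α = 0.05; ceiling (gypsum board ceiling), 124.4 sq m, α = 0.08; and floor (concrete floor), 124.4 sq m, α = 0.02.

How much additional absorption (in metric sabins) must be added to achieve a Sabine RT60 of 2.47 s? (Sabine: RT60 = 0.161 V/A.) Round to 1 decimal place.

Equivalent absorption area: A₁ = 179.4*0.05 + 124.4*0.08 + 124.4*0.02 = 21.410 sq m.
Target A₂ = 0.161·485.199/2.47 = 31.626 sabins (V = 485.199 m³).
Shortfall: 31.626 − 21.410 = 10.2 sabins.

10.2 sabins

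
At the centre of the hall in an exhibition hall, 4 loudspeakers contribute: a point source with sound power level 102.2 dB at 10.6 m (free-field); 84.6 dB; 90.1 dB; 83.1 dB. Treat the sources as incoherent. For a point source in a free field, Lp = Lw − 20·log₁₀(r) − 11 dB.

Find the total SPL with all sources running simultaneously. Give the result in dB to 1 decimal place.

91.8 dB

Source at 10.6 m: Lp = 102.2 − 20·log₁₀(10.6) − 11 = 70.7 dB.
Sum in the linear (power) domain: Σ 10^(Lᵢ/10) = 10^(70.7/10) + 10^(84.6/10) + 10^(90.1/10) + 10^(83.1/10) = 1.528e+09.
L_total = 10·log₁₀(1.528e+09) = 91.8 dB.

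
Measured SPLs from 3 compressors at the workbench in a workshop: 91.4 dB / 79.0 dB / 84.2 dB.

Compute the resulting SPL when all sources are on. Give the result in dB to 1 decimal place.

92.4 dB

Sum in the linear (power) domain: Σ 10^(Lᵢ/10) = 10^(91.4/10) + 10^(79.0/10) + 10^(84.2/10) = 1.723e+09.
Combined level = 10 log₁₀(1.723e+09) = 92.4 dB.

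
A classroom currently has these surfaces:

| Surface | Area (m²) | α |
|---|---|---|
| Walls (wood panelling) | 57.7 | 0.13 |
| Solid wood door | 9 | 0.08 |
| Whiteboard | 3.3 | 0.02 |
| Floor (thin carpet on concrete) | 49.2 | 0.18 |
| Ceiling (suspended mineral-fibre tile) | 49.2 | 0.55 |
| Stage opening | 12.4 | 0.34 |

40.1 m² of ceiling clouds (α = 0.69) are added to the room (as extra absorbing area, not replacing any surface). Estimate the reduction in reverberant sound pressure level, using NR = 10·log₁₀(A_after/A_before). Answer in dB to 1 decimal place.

Total absorption A_before = 57.7·0.13 + 9·0.08 + 3.3·0.02 + 49.2·0.18 + 49.2·0.55 + 12.4·0.34
  = 7.501 + 0.720 + 0.066 + 8.856 + 27.060 + 4.216 = 48.419 m² sabins.
Treatment contributes 40.1·0.69 = 27.669 sabins.
New total A_after = 76.088 sabins.
NR = 10·log₁₀(76.088/48.419) = 2.0 dB.

2.0 dB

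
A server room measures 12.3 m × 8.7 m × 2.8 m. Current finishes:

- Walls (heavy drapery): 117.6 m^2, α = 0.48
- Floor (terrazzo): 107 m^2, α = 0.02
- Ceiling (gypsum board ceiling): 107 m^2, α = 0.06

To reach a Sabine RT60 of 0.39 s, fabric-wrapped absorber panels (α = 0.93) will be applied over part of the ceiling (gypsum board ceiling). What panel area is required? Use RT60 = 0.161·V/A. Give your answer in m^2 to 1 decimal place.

67.5

A₁ = Σ Sᵢαᵢ = 117.6*0.48 + 107*0.02 + 107*0.06 = 65.008 sabins.
Required A₂ = 0.161·299.628/0.39 = 123.693 sabins.
Absorption to add: 123.693 − 65.008 = 58.685 sabins.
Each m^2 of panel replacing the ceiling (gypsum board ceiling) adds (0.93 − 0.06) = 0.87 sabins.
Area = ΔA/Δα = 58.685/0.87 = 67.5 m^2.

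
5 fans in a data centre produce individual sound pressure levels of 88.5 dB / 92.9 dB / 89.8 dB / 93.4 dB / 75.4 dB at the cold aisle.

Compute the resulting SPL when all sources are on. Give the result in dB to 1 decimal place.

Σ 10^(Lᵢ/10) = 5.835e+09.
L_total = 10·log₁₀(5.835e+09) = 97.7 dB.

97.7 dB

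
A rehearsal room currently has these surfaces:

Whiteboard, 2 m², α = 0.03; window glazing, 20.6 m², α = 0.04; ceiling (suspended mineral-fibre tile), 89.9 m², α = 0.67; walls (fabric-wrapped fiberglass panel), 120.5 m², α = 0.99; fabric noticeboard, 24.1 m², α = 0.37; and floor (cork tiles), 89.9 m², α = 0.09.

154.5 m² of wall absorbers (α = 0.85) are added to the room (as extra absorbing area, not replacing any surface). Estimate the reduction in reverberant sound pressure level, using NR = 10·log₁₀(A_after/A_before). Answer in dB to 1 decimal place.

Total absorption A_before = 2·0.03 + 20.6·0.04 + 89.9·0.67 + 120.5·0.99 + 24.1·0.37 + 89.9·0.09
  = 0.060 + 0.824 + 60.233 + 119.295 + 8.917 + 8.091 = 197.420 m² sabins.
Treatment contributes 154.5·0.85 = 131.325 sabins.
New total A_after = 328.745 sabins.
Reduction = 10 log₁₀(A_after/A_before) = 10 log₁₀(1.6652) = 2.2 dB.

2.2 dB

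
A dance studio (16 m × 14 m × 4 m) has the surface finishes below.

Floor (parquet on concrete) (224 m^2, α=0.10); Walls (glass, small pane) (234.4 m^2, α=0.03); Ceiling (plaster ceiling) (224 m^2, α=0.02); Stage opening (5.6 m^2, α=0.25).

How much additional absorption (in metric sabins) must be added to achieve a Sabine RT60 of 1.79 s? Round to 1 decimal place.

45.3 sabins

Total absorption A₁ = 224*0.10 + 234.4*0.03 + 224*0.02 + 5.6*0.25
  = 22.400 + 7.032 + 4.480 + 1.400 = 35.312 m^2 sabins.
V = 896 m³. Required absorption A₂ = 0.161 × 896 / 1.79 = 80.590 sabins.
Additional absorption ΔA = 80.590 − 35.312 = 45.3 sabins.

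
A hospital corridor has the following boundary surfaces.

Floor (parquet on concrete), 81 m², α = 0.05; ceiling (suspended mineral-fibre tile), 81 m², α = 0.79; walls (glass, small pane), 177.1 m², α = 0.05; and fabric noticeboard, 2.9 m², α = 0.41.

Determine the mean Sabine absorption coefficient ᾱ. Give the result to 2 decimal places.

0.23

Total surface area S = 342.0 m².
A = 81·0.05 + 81·0.79 + 177.1·0.05 + 2.9·0.41 = 78.084 sabins.
ᾱ = A/S = 0.23.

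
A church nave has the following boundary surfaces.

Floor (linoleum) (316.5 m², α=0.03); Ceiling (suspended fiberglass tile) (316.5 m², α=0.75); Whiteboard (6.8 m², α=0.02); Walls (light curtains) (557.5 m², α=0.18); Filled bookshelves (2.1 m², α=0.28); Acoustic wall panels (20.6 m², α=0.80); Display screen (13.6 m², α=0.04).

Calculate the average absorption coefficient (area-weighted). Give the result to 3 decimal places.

0.296

Total surface area S = 1233.6 m².
Σ(Sᵢαᵢ) = 316.5×0.03 + 316.5×0.75 + 6.8×0.02 + 557.5×0.18 + 2.1×0.28 + 20.6×0.80 + 13.6×0.04 = 364.968.
ᾱ = A/S = 0.296.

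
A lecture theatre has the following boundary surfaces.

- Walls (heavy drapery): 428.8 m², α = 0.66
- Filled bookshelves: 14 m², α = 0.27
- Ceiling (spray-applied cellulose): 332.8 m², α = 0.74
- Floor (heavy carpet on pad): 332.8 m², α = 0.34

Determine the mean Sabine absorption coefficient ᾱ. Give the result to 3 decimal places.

Total surface area S = 1108.4 m².
A = 428.8×0.66 + 14×0.27 + 332.8×0.74 + 332.8×0.34 = 646.212 sabins.
ᾱ = A/S = 0.583.

0.583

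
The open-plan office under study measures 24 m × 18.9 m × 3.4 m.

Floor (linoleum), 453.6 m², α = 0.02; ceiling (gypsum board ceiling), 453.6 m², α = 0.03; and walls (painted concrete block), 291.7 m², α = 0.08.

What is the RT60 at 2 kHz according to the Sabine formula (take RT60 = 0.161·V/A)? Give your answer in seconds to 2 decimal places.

5.40 seconds

A = Σ Sᵢαᵢ = 453.6·0.02 + 453.6·0.03 + 291.7·0.08 = 46.016 sabins.
V = 24·18.9·3.4 = 1542.24 m³.
RT60 = 0.161 · V / A = 0.161 × 1542.24 / 46.016 = 5.40 s.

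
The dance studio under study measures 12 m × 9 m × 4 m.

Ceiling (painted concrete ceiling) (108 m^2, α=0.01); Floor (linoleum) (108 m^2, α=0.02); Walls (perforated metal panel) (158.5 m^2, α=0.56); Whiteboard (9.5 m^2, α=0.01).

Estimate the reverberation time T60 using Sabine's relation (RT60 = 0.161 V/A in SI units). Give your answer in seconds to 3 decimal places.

Equivalent absorption area: A = 108×0.01 + 108×0.02 + 158.5×0.56 + 9.5×0.01 = 92.095 m^2.
Volume V = 12 × 9 × 4 = 432 m³.
RT60 = 0.161 · V / A = 0.161 × 432 / 92.095 = 0.755 s.

0.755 sec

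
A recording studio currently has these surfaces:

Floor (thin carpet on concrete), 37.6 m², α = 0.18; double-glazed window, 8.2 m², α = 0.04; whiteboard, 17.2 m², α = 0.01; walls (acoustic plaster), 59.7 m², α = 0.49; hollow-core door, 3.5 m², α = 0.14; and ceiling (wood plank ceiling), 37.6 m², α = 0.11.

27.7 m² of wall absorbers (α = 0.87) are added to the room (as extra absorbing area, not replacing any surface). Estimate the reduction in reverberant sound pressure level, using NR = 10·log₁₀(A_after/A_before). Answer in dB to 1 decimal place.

2.0 dB

Total absorption A_before = 37.6×0.18 + 8.2×0.04 + 17.2×0.01 + 59.7×0.49 + 3.5×0.14 + 37.6×0.11
  = 6.768 + 0.328 + 0.172 + 29.253 + 0.490 + 4.136 = 41.147 m² sabins.
Treatment contributes 27.7·0.87 = 24.099 sabins.
New total A_after = 65.246 sabins.
Reduction = 10 log₁₀(A_after/A_before) = 10 log₁₀(1.5857) = 2.0 dB.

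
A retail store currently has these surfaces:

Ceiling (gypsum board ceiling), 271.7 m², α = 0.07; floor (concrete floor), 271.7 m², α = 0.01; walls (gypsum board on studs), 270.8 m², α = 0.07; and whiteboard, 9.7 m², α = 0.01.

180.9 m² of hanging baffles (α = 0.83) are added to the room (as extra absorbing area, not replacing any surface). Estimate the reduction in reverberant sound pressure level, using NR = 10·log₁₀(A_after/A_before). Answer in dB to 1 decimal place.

6.7 dB

Summing Sᵢαᵢ: 19.019 + 2.717 + 18.956 + 0.097 → A_before = 40.789 sabins.
Treatment contributes 180.9·0.83 = 150.147 sabins.
New total A_after = 190.936 sabins.
Reduction = 10 log₁₀(A_after/A_before) = 10 log₁₀(4.6811) = 6.7 dB.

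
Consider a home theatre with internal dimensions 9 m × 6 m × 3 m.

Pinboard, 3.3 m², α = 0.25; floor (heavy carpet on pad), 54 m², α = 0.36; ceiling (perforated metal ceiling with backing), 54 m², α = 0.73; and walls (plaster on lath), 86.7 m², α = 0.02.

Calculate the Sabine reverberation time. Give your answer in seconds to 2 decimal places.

Equivalent absorption area: A = 3.3·0.25 + 54·0.36 + 54·0.73 + 86.7·0.02 = 61.419 m².
V = 9·6·3 = 162 m³.
RT60 = 0.161 · V / A = 0.161 × 162 / 61.419 = 0.42 s.

0.42 s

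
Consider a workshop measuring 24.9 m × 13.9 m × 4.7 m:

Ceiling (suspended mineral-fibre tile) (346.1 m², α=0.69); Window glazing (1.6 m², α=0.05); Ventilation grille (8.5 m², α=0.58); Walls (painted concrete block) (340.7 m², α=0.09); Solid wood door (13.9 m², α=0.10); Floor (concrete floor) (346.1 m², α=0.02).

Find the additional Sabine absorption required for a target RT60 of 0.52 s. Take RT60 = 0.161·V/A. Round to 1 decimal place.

220.9 sabins

Summing Sᵢαᵢ: 238.809 + 0.080 + 4.930 + 30.663 + 1.390 + 6.922 → A₁ = 282.794 sabins.
For T = 0.52 s, need A₂ = 0.161·V/T = 0.161·1626.717/0.52 = 503.657 sabins.
ΔA = A₂ − A₁ = 503.657 − 282.794 = 220.9 sabins.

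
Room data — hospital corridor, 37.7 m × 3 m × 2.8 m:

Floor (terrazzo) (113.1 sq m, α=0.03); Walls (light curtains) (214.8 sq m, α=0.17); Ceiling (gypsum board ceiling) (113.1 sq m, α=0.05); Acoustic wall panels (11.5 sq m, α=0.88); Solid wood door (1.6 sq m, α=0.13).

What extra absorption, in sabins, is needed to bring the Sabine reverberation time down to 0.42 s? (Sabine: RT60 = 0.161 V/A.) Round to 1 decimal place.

65.5 sabins

Equivalent absorption area: A₁ = 113.1×0.03 + 214.8×0.17 + 113.1×0.05 + 11.5×0.88 + 1.6×0.13 = 55.892 sq m.
V = 316.68 m³. Required absorption A₂ = 0.161 × 316.68 / 0.42 = 121.394 sabins.
Shortfall: 121.394 − 55.892 = 65.5 sabins.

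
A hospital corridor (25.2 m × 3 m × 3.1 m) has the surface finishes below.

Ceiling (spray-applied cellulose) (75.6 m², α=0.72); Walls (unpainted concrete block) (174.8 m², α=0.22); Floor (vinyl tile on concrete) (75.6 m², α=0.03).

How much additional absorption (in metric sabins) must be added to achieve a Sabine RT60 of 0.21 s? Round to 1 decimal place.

84.5 sabins

A₁ = Σ Sᵢαᵢ = 75.6*0.72 + 174.8*0.22 + 75.6*0.03 = 95.156 sabins.
Target A₂ = 0.161·234.36/0.21 = 179.676 sabins (V = 234.36 m³).
Additional absorption ΔA = 179.676 − 95.156 = 84.5 sabins.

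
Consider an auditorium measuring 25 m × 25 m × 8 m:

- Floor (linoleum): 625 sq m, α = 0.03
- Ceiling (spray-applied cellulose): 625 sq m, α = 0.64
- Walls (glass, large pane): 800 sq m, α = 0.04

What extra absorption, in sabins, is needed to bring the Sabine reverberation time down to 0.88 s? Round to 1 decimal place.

Equivalent absorption area: A₁ = 625·0.03 + 625·0.64 + 800·0.04 = 450.750 sq m.
V = 5000 m³. Required absorption A₂ = 0.161 × 5000 / 0.88 = 914.773 sabins.
Shortfall: 914.773 − 450.750 = 464.0 sabins.

464.0 sabins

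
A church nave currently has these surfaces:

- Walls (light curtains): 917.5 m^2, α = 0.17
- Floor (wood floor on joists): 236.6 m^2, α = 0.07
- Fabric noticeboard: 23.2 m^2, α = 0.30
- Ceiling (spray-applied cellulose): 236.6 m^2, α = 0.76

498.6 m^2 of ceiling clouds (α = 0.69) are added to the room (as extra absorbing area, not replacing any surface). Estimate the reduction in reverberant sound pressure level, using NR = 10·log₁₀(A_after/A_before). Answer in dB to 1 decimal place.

2.9 dB

Summing Sᵢαᵢ: 155.975 + 16.562 + 6.960 + 179.816 → A_before = 359.313 sabins.
Added absorption = 498.6 × 0.69 = 344.034 sabins.
A_after = 359.313 + 344.034 = 703.347 sabins.
Reduction = 10 log₁₀(A_after/A_before) = 10 log₁₀(1.9575) = 2.9 dB.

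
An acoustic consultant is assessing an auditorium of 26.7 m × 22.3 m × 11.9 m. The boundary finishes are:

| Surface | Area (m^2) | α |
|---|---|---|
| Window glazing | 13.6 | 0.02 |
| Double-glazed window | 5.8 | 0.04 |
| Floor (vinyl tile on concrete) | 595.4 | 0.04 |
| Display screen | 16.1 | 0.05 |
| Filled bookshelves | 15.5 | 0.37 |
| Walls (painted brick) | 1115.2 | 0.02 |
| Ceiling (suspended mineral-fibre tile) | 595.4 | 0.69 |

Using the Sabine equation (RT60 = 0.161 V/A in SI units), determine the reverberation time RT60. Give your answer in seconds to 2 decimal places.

2.46 sec

Equivalent absorption area: A = 13.6×0.02 + 5.8×0.04 + 595.4×0.04 + 16.1×0.05 + 15.5×0.37 + 1115.2×0.02 + 595.4×0.69 = 463.990 m^2.
Room volume: 7085.379 m³.
Sabine: RT60 = 0.161 × 7085.379 / 463.990 = 2.46 s.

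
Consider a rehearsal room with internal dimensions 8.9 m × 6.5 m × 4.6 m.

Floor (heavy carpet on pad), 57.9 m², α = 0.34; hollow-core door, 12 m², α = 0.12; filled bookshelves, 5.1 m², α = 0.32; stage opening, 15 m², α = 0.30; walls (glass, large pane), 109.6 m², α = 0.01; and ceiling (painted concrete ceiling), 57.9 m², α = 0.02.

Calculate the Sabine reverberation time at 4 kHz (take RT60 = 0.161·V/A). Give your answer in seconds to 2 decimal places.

1.45 s

Total absorption A = 57.9·0.34 + 12·0.12 + 5.1·0.32 + 15·0.30 + 109.6·0.01 + 57.9·0.02
  = 19.686 + 1.440 + 1.632 + 4.500 + 1.096 + 1.158 = 29.512 m² sabins.
Volume V = 8.9 × 6.5 × 4.6 = 266.11 m³.
RT60 = 0.161 · V / A = 0.161 × 266.11 / 29.512 = 1.45 s.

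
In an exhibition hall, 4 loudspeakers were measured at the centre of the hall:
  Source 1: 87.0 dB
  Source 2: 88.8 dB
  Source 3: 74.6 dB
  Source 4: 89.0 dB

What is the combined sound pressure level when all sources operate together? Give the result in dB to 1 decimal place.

93.2 dB

Sum in the linear (power) domain: Σ 10^(Lᵢ/10) = 10^(87.0/10) + 10^(88.8/10) + 10^(74.6/10) + 10^(89.0/10) = 2.083e+09.
Combined level = 10 log₁₀(2.083e+09) = 93.2 dB.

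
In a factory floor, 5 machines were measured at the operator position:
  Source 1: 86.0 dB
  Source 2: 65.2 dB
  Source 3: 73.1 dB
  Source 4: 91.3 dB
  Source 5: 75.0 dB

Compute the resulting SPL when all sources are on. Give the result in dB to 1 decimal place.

92.6 dB

Converting to relative power and adding: 10^(86.0/10) + 10^(65.2/10) + 10^(73.1/10) + 10^(91.3/10) + 10^(75.0/10) = 1.802e+09.
Combined level = 10 log₁₀(1.802e+09) = 92.6 dB.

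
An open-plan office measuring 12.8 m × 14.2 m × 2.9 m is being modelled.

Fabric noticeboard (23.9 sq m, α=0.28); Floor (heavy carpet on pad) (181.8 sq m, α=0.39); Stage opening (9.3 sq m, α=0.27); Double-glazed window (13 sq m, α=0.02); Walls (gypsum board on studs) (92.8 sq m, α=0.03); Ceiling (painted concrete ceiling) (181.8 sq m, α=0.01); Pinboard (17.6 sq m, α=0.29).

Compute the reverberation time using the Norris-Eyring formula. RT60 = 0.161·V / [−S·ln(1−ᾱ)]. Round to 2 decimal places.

Total surface area S = 23.9 + 181.8 + 9.3 + 13 + 92.8 + 181.8 + 17.6 = 520.2 sq m.
Absorption A = 23.9×0.28 + 181.8×0.39 + 9.3×0.27 + 13×0.02 + 92.8×0.03 + 181.8×0.01 + 17.6×0.29 = 90.071 sabins.
Mean coefficient ᾱ = A/S = 0.1731.
−S·ln(1−ᾱ) = −520.2 × ln(1 − 0.1731) = 98.875.
V = 12.8 × 14.2 × 2.9 = 527.104 m³.
T = 0.161·V/[−S·ln(1−ᾱ)] = 0.161·527.104/98.875 = 0.86 s.

0.86 sec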